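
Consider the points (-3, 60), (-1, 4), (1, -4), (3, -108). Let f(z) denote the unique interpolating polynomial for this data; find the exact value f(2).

-35

L_0(2) = (3)·(1)·(-1)/[(-2)·(-4)·(-6)] = 1/16
L_1(2) = (5)·(1)·(-1)/[(2)·(-2)·(-4)] = -5/16
L_2(2) = (5)·(3)·(-1)/[(4)·(2)·(-2)] = 15/16
L_3(2) = (5)·(3)·(1)/[(6)·(4)·(2)] = 5/16
Sum: 60·(1/16) + 4·(-5/16) + (-4)·(15/16) + (-108)·(5/16) = -35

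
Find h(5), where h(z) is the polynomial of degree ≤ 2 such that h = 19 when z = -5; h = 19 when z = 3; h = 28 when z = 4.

Evaluate each Lagrange basis at z = 5:
L_0(5) = (2)·(1)/[(-8)·(-9)] = 1/36
L_1(5) = (10)·(1)/[(8)·(-1)] = -5/4
L_2(5) = (10)·(2)/[(9)·(1)] = 20/9
Sum: 19·(1/36) + 19·(-5/4) + 28·(20/9) = 39

39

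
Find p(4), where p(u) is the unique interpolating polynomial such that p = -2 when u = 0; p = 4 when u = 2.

10

L_0(4) = (2)/[(-2)] = -1
L_1(4) = (4)/[(2)] = 2
Sum: (-2)·(-1) + 4·(2) = 10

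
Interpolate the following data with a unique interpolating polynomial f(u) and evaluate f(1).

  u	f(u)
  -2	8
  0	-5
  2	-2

-11/2

Using Newton's divided-difference form:
f[-2,0] = (-5 - 8) / (0 - (-2)) = -13/2
f[0,2] = (-2 - (-5)) / (2 - 0) = 3/2
f[-2,0,2] = (3/2 - (-13/2)) / (2 - (-2)) = 2
f(1) = 8 + (-13/2)·(3) + 2·(3)·(1) = -11/2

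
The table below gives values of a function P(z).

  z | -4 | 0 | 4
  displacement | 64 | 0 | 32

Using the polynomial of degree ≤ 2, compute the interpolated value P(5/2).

35/4

L_0(5/2) = (5/2)·(-3/2)/[(-4)·(-8)] = -15/128
L_1(5/2) = (13/2)·(-3/2)/[(4)·(-4)] = 39/64
L_2(5/2) = (13/2)·(5/2)/[(8)·(4)] = 65/128
Sum: 64·(-15/128) + 0 + 32·(65/128) = 35/4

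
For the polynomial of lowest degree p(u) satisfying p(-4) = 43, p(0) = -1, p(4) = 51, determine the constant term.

Build the Lagrange basis polynomials:
L_0(u) = u(u - 4) / [32] = (1/32)u^2 - (1/8)u
L_1(u) = (u + 4)(u - 4) / [-16] = -(1/16)u^2 + 1
L_2(u) = (u + 4)u / [32] = (1/32)u^2 + (1/8)u
p(u) = 43·L_0 + (-1)·L_1 + 51·L_2
Only the constant term is needed; take it from each L_i and combine:
43·(0) + (-1)·(1) + 51·(0) = -1

-1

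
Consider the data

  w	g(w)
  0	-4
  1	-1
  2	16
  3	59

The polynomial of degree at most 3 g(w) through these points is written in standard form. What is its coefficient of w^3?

Build the Lagrange basis polynomials:
L_0(w) = (w - 1)(w - 2)(w - 3) / [-6] = -(1/6)w^3 + w^2 - (11/6)w + 1
L_1(w) = w(w - 2)(w - 3) / [2] = (1/2)w^3 - (5/2)w^2 + 3w
L_2(w) = w(w - 1)(w - 3) / [-2] = -(1/2)w^3 + 2w^2 - (3/2)w
L_3(w) = w(w - 1)(w - 2) / [6] = (1/6)w^3 - (1/2)w^2 + (1/3)w
g(w) = (-4)·L_0 + (-1)·L_1 + 16·L_2 + 59·L_3
Only the coefficient of w^3 is needed; take it from each L_i and combine:
(-4)·(-1/6) + (-1)·(1/2) + 16·(-1/2) + 59·(1/6) = 2

2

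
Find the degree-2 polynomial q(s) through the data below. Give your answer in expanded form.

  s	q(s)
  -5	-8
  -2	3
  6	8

q(s) = -(73/264)s^2 + (457/264)s + 333/44

Newton's divided differences:
q[-5,-2] = (3 - (-8)) / (-2 - (-5)) = 11/3
q[-2,6] = (8 - 3) / (6 - (-2)) = 5/8
q[-5,-2,6] = (5/8 - 11/3) / (6 - (-5)) = -73/264
q(s) = -8 + (11/3)·(s + 5) + (-73/264)·(s + 5)(s + 2)
Expanding: q(s) = -(73/264)s^2 + (457/264)s + 333/44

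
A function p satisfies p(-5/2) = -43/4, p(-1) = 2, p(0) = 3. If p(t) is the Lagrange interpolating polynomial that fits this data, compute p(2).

L_0(2) = (3)·(2)/[(-3/2)·(-5/2)] = 8/5
L_1(2) = (9/2)·(2)/[(3/2)·(-1)] = -6
L_2(2) = (9/2)·(3)/[(5/2)·(1)] = 27/5
Sum: (-43/4)·(8/5) + 2·(-6) + 3·(27/5) = -13

-13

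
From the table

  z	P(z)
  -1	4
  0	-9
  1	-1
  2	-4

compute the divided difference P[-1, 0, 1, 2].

-16/3

P[-1,0] = (-9 - 4) / (0 - (-1)) = -13
P[0,1] = (-1 - (-9)) / (1 - 0) = 8
P[1,2] = (-4 - (-1)) / (2 - 1) = -3
P[-1,0,1] = (8 - (-13)) / (1 - (-1)) = 21/2
P[0,1,2] = (-3 - 8) / (2 - 0) = -11/2
P[-1,0,1,2] = (-11/2 - 21/2) / (2 - (-1)) = -16/3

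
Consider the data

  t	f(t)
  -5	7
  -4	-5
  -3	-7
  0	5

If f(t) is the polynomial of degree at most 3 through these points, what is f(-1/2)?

67/16

L_0(-1/2) = (7/2)·(5/2)·(-1/2)/[(-1)·(-2)·(-5)] = 7/16
L_1(-1/2) = (9/2)·(5/2)·(-1/2)/[(1)·(-1)·(-4)] = -45/32
L_2(-1/2) = (9/2)·(7/2)·(-1/2)/[(2)·(1)·(-3)] = 21/16
L_3(-1/2) = (9/2)·(7/2)·(5/2)/[(5)·(4)·(3)] = 21/32
Sum: 7·(7/16) + (-5)·(-45/32) + (-7)·(21/16) + 5·(21/32) = 67/16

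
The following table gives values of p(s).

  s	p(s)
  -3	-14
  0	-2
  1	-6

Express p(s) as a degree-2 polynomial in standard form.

Build the Lagrange basis polynomials:
L_0(s) = s(s - 1) / [12] = (1/12)s^2 - (1/12)s
L_1(s) = (s + 3)(s - 1) / [-3] = -(1/3)s^2 - (2/3)s + 1
L_2(s) = (s + 3)s / [4] = (1/4)s^2 + (3/4)s
p(s) = (-14)·L_0 + (-2)·L_1 + (-6)·L_2
  (-14)·L_0(s) = -(7/6)s^2 + (7/6)s
  (-2)·L_1(s) = (2/3)s^2 + (4/3)s - 2
  (-6)·L_2(s) = -(3/2)s^2 - (9/2)s
Adding term by term: -2s^2 - 2s - 2

p(s) = -2s^2 - 2s - 2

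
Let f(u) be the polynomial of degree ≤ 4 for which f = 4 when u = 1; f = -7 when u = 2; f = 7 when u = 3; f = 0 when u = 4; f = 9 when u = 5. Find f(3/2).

-1375/128

Evaluate each Lagrange basis at u = 3/2:
L_0(3/2) = (-1/2)·(-3/2)·(-5/2)·(-7/2)/[(-1)·(-2)·(-3)·(-4)] = 35/128
L_1(3/2) = (1/2)·(-3/2)·(-5/2)·(-7/2)/[(1)·(-1)·(-2)·(-3)] = 35/32
L_2(3/2) = (1/2)·(-1/2)·(-5/2)·(-7/2)/[(2)·(1)·(-1)·(-2)] = -35/64
L_3(3/2) = (1/2)·(-1/2)·(-3/2)·(-7/2)/[(3)·(2)·(1)·(-1)] = 7/32
L_4(3/2) = (1/2)·(-1/2)·(-3/2)·(-5/2)/[(4)·(3)·(2)·(1)] = -5/128
Sum: 4·(35/128) + (-7)·(35/32) + 7·(-35/64) + 0 + 9·(-5/128) = -1375/128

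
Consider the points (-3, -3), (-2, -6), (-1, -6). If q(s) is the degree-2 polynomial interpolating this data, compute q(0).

-3

L_0(0) = (2)·(1)/[(-1)·(-2)] = 1
L_1(0) = (3)·(1)/[(1)·(-1)] = -3
L_2(0) = (3)·(2)/[(2)·(1)] = 3
Sum: (-3)·(1) + (-6)·(-3) + (-6)·(3) = -3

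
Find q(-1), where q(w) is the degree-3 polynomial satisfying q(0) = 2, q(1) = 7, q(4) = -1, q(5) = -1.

-12

Evaluate each Lagrange basis at w = -1:
L_0(-1) = (-2)·(-5)·(-6)/[(-1)·(-4)·(-5)] = 3
L_1(-1) = (-1)·(-5)·(-6)/[(1)·(-3)·(-4)] = -5/2
L_2(-1) = (-1)·(-2)·(-6)/[(4)·(3)·(-1)] = 1
L_3(-1) = (-1)·(-2)·(-5)/[(5)·(4)·(1)] = -1/2
Sum: 2·(3) + 7·(-5/2) + (-1)·(1) + (-1)·(-1/2) = -12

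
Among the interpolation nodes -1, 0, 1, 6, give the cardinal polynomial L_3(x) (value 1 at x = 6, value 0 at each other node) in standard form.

L_3(x) = (1/210)x^3 - (1/210)x

L_3(x) = (x + 1)x(x - 1) / [(7)·(6)·(5)]
       = (x^3 - x) / (210)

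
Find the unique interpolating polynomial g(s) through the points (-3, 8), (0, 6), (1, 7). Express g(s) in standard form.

Build the Lagrange basis polynomials:
L_0(s) = s(s - 1) / [12] = (1/12)s^2 - (1/12)s
L_1(s) = (s + 3)(s - 1) / [-3] = -(1/3)s^2 - (2/3)s + 1
L_2(s) = (s + 3)s / [4] = (1/4)s^2 + (3/4)s
g(s) = 8·L_0 + 6·L_1 + 7·L_2
  8·L_0(s) = (2/3)s^2 - (2/3)s
  6·L_1(s) = -2s^2 - 4s + 6
  7·L_2(s) = (7/4)s^2 + (21/4)s
Adding term by term: (5/12)s^2 + (7/12)s + 6

g(s) = (5/12)s^2 + (7/12)s + 6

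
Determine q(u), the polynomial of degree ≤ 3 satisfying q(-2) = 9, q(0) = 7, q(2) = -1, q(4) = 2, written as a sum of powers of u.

Build the Lagrange basis polynomials:
L_0(u) = u(u - 2)(u - 4) / [-48] = -(1/48)u^3 + (1/8)u^2 - (1/6)u
L_1(u) = (u + 2)(u - 2)(u - 4) / [16] = (1/16)u^3 - (1/4)u^2 - (1/4)u + 1
L_2(u) = (u + 2)u(u - 4) / [-16] = -(1/16)u^3 + (1/8)u^2 + (1/2)u
L_3(u) = (u + 2)u(u - 2) / [48] = (1/48)u^3 - (1/12)u
q(u) = 9·L_0 + 7·L_1 + (-1)·L_2 + 2·L_3
  9·L_0(u) = -(3/16)u^3 + (9/8)u^2 - (3/2)u
  7·L_1(u) = (7/16)u^3 - (7/4)u^2 - (7/4)u + 7
  (-1)·L_2(u) = (1/16)u^3 - (1/8)u^2 - (1/2)u
  2·L_3(u) = (1/24)u^3 - (1/6)u
Adding term by term: (17/48)u^3 - (3/4)u^2 - (47/12)u + 7

q(u) = (17/48)u^3 - (3/4)u^2 - (47/12)u + 7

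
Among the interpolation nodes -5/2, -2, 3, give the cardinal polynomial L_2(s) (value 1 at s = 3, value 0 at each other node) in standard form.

L_2(s) = (s + 5/2)(s + 2) / [(11/2)·(5)]
       = (s^2 + (9/2)s + 5) / (55/2)

L_2(s) = (2/55)s^2 + (9/55)s + 2/11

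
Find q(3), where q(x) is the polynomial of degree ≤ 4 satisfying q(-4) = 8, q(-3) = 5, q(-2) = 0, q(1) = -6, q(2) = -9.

Evaluate each Lagrange basis at x = 3:
L_0(3) = (6)·(5)·(2)·(1)/[(-1)·(-2)·(-5)·(-6)] = 1
L_1(3) = (7)·(5)·(2)·(1)/[(1)·(-1)·(-4)·(-5)] = -7/2
L_2(3) = (7)·(6)·(2)·(1)/[(2)·(1)·(-3)·(-4)] = 7/2
L_3(3) = (7)·(6)·(5)·(1)/[(5)·(4)·(3)·(-1)] = -7/2
L_4(3) = (7)·(6)·(5)·(2)/[(6)·(5)·(4)·(1)] = 7/2
Sum: 8·(1) + 5·(-7/2) + 0 + (-6)·(-7/2) + (-9)·(7/2) = -20

-20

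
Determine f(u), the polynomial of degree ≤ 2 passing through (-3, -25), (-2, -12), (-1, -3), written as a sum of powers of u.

f(u) = -2u^2 + 3u + 2

Newton's divided differences:
f[-3,-2] = (-12 - (-25)) / (-2 - (-3)) = 13
f[-2,-1] = (-3 - (-12)) / (-1 - (-2)) = 9
f[-3,-2,-1] = (9 - 13) / (-1 - (-3)) = -2
f(u) = -25 + 13·(u + 3) + (-2)·(u + 3)(u + 2)
Expanding: f(u) = -2u^2 + 3u + 2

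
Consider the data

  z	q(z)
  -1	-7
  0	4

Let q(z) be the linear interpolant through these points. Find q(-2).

Evaluate each Lagrange basis at z = -2:
L_0(-2) = (-2)/[(-1)] = 2
L_1(-2) = (-1)/[(1)] = -1
Sum: (-7)·(2) + 4·(-1) = -18

-18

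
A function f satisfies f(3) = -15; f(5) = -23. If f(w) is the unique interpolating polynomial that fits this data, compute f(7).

Evaluate each Lagrange basis at w = 7:
L_0(7) = (2)/[(-2)] = -1
L_1(7) = (4)/[(2)] = 2
Sum: (-15)·(-1) + (-23)·(2) = -31

-31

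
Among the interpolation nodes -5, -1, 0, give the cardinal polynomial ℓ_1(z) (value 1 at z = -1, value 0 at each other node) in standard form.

ℓ_1(z) = (z + 5)z / [(4)·(-1)]
       = (z^2 + 5z) / (-4)

ℓ_1(z) = -(1/4)z^2 - (5/4)z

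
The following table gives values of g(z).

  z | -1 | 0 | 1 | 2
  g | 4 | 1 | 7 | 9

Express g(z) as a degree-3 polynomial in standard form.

Newton's divided differences:
g[-1,0] = (1 - 4) / (0 - (-1)) = -3
g[0,1] = (7 - 1) / (1 - 0) = 6
g[1,2] = (9 - 7) / (2 - 1) = 2
g[-1,0,1] = (6 - (-3)) / (1 - (-1)) = 9/2
g[0,1,2] = (2 - 6) / (2 - 0) = -2
g[-1,0,1,2] = (-2 - 9/2) / (2 - (-1)) = -13/6
g(z) = 4 + (-3)·(z + 1) + (9/2)·(z + 1)z + (-13/6)·(z + 1)z(z - 1)
Expanding: g(z) = -(13/6)z^3 + (9/2)z^2 + (11/3)z + 1

g(z) = -(13/6)z^3 + (9/2)z^2 + (11/3)z + 1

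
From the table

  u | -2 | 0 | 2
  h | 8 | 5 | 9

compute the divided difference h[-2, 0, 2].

h[-2,0] = (5 - 8) / (0 - (-2)) = -3/2
h[0,2] = (9 - 5) / (2 - 0) = 2
h[-2,0,2] = (2 - (-3/2)) / (2 - (-2)) = 7/8

7/8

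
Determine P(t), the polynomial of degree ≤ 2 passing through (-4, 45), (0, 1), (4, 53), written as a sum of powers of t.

Newton's divided differences:
P[-4,0] = (1 - 45) / (0 - (-4)) = -11
P[0,4] = (53 - 1) / (4 - 0) = 13
P[-4,0,4] = (13 - (-11)) / (4 - (-4)) = 3
P(t) = 45 + (-11)·(t + 4) + 3·(t + 4)t
Expanding: P(t) = 3t^2 + t + 1

P(t) = 3t^2 + t + 1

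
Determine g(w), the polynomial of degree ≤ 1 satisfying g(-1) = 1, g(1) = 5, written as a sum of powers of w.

g(w) = 2w + 3

L_0(w) = (w - 1) / [-2] = -(1/2)w + 1/2
L_1(w) = (w + 1) / [2] = (1/2)w + 1/2
g(w) = 1·L_0 + 5·L_1
  1·L_0(w) = -(1/2)w + 1/2
  5·L_1(w) = (5/2)w + 5/2
Adding term by term: 2w + 3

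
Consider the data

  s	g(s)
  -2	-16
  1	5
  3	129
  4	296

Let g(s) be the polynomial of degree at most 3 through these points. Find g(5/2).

L_0(5/2) = (3/2)·(-1/2)·(-3/2)/[(-3)·(-5)·(-6)] = -1/80
L_1(5/2) = (9/2)·(-1/2)·(-3/2)/[(3)·(-2)·(-3)] = 3/16
L_2(5/2) = (9/2)·(3/2)·(-3/2)/[(5)·(2)·(-1)] = 81/80
L_3(5/2) = (9/2)·(3/2)·(-1/2)/[(6)·(3)·(1)] = -3/16
Sum: (-16)·(-1/80) + 5·(3/16) + 129·(81/80) + 296·(-3/16) = 305/4

305/4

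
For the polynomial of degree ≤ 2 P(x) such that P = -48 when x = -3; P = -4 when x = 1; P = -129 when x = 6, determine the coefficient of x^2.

-4

Build the Lagrange basis polynomials:
L_0(x) = (x - 1)(x - 6) / [36] = (1/36)x^2 - (7/36)x + 1/6
L_1(x) = (x + 3)(x - 6) / [-20] = -(1/20)x^2 + (3/20)x + 9/10
L_2(x) = (x + 3)(x - 1) / [45] = (1/45)x^2 + (2/45)x - 1/15
P(x) = (-48)·L_0 + (-4)·L_1 + (-129)·L_2
Only the coefficient of x^2 is needed; take it from each L_i and combine:
(-48)·(1/36) + (-4)·(-1/20) + (-129)·(1/45) = -4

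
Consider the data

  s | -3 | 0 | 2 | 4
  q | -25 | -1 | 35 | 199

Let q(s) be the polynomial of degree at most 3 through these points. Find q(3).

L_0(3) = (3)·(1)·(-1)/[(-3)·(-5)·(-7)] = 1/35
L_1(3) = (6)·(1)·(-1)/[(3)·(-2)·(-4)] = -1/4
L_2(3) = (6)·(3)·(-1)/[(5)·(2)·(-2)] = 9/10
L_3(3) = (6)·(3)·(1)/[(7)·(4)·(2)] = 9/28
Sum: (-25)·(1/35) + (-1)·(-1/4) + 35·(9/10) + 199·(9/28) = 95

95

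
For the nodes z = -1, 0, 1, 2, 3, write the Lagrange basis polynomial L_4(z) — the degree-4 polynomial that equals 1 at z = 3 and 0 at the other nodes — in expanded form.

L_4(z) = (z + 1)z(z - 1)(z - 2) / [(4)·(3)·(2)·(1)]
       = (z^4 - 2z^3 - z^2 + 2z) / (24)

L_4(z) = (1/24)z^4 - (1/12)z^3 - (1/24)z^2 + (1/12)z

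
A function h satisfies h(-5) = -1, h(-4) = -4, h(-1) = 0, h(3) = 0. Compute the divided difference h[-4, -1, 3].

h[-4,-1] = (0 - (-4)) / (-1 - (-4)) = 4/3
h[-1,3] = (0 - 0) / (3 - (-1)) = 0
h[-4,-1,3] = (0 - 4/3) / (3 - (-4)) = -4/21

-4/21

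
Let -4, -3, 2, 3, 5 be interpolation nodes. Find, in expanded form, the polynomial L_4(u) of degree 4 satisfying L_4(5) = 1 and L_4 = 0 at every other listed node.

L_4(u) = (u + 4)(u + 3)(u - 2)(u - 3) / [(9)·(8)·(3)·(2)]
       = (u^4 + 2u^3 - 17u^2 - 18u + 72) / (432)

L_4(u) = (1/432)u^4 + (1/216)u^3 - (17/432)u^2 - (1/24)u + 1/6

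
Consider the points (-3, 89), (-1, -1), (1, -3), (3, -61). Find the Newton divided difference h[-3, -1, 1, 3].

-3

h[-3,-1] = (-1 - 89) / (-1 - (-3)) = -45
h[-1,1] = (-3 - (-1)) / (1 - (-1)) = -1
h[1,3] = (-61 - (-3)) / (3 - 1) = -29
h[-3,-1,1] = (-1 - (-45)) / (1 - (-3)) = 11
h[-1,1,3] = (-29 - (-1)) / (3 - (-1)) = -7
h[-3,-1,1,3] = (-7 - 11) / (3 - (-3)) = -3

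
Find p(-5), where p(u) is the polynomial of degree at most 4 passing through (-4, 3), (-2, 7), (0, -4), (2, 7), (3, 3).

Evaluate each Lagrange basis at u = -5:
L_0(-5) = (-3)·(-5)·(-7)·(-8)/[(-2)·(-4)·(-6)·(-7)] = 5/2
L_1(-5) = (-1)·(-5)·(-7)·(-8)/[(2)·(-2)·(-4)·(-5)] = -7/2
L_2(-5) = (-1)·(-3)·(-7)·(-8)/[(4)·(2)·(-2)·(-3)] = 7/2
L_3(-5) = (-1)·(-3)·(-5)·(-8)/[(6)·(4)·(2)·(-1)] = -5/2
L_4(-5) = (-1)·(-3)·(-5)·(-7)/[(7)·(5)·(3)·(1)] = 1
Sum: 3·(5/2) + 7·(-7/2) + (-4)·(7/2) + 7·(-5/2) + 3·(1) = -91/2

-91/2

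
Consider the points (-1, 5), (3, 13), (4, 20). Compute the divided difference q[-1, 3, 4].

1

q[-1,3] = (13 - 5) / (3 - (-1)) = 2
q[3,4] = (20 - 13) / (4 - 3) = 7
q[-1,3,4] = (7 - 2) / (4 - (-1)) = 1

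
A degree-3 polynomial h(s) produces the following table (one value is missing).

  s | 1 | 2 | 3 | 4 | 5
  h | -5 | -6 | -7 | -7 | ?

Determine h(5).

-5

The 4 known values determine h uniquely (degree ≤ 3).
Evaluate each Lagrange basis at s = 5:
L_0(5) = (3)·(2)·(1)/[(-1)·(-2)·(-3)] = -1
L_1(5) = (4)·(2)·(1)/[(1)·(-1)·(-2)] = 4
L_2(5) = (4)·(3)·(1)/[(2)·(1)·(-1)] = -6
L_3(5) = (4)·(3)·(2)/[(3)·(2)·(1)] = 4
Sum: (-5)·(-1) + (-6)·(4) + (-7)·(-6) + (-7)·(4) = -5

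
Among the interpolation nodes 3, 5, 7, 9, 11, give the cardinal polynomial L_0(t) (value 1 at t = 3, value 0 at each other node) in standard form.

L_0(t) = (t - 5)(t - 7)(t - 9)(t - 11) / [(-2)·(-4)·(-6)·(-8)]
       = (t^4 - 32t^3 + 374t^2 - 1888t + 3465) / (384)

L_0(t) = (1/384)t^4 - (1/12)t^3 + (187/192)t^2 - (59/12)t + 1155/128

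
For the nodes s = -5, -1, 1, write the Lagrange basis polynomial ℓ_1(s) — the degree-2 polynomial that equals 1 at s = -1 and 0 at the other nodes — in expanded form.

ℓ_1(s) = -(1/8)s^2 - (1/2)s + 5/8

ℓ_1(s) = (s + 5)(s - 1) / [(4)·(-2)]
       = (s^2 + 4s - 5) / (-8)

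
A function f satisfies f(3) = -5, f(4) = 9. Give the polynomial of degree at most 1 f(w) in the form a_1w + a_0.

L_0(w) = (w - 4) / [-1] = -w + 4
L_1(w) = (w - 3) / [1] = w - 3
f(w) = (-5)·L_0 + 9·L_1
  (-5)·L_0(w) = 5w - 20
  9·L_1(w) = 9w - 27
Adding term by term: 14w - 47

f(w) = 14w - 47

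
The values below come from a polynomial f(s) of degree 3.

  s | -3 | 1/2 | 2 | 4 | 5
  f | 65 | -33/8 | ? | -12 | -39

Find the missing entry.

The 4 known values determine f uniquely (degree ≤ 3).
Evaluate each Lagrange basis at s = 2:
L_0(2) = (3/2)·(-2)·(-3)/[(-7/2)·(-7)·(-8)] = -9/196
L_1(2) = (5)·(-2)·(-3)/[(7/2)·(-7/2)·(-9/2)] = 80/147
L_2(2) = (5)·(3/2)·(-3)/[(7)·(7/2)·(-1)] = 45/49
L_3(2) = (5)·(3/2)·(-2)/[(8)·(9/2)·(1)] = -5/12
Sum: 65·(-9/196) + (-33/8)·(80/147) + (-12)·(45/49) + (-39)·(-5/12) = 0

0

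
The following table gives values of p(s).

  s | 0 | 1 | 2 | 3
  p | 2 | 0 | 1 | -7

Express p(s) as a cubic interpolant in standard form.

p(s) = -2s^3 + (15/2)s^2 - (15/2)s + 2

Build the Lagrange basis polynomials:
L_0(s) = (s - 1)(s - 2)(s - 3) / [-6] = -(1/6)s^3 + s^2 - (11/6)s + 1
L_1(s) = s(s - 2)(s - 3) / [2] = (1/2)s^3 - (5/2)s^2 + 3s
L_2(s) = s(s - 1)(s - 3) / [-2] = -(1/2)s^3 + 2s^2 - (3/2)s
L_3(s) = s(s - 1)(s - 2) / [6] = (1/6)s^3 - (1/2)s^2 + (1/3)s
p(s) = 2·L_0 + 0·L_1 + 1·L_2 + (-7)·L_3
  2·L_0(s) = -(1/3)s^3 + 2s^2 - (11/3)s + 2
  0·L_1(s) = 0
  1·L_2(s) = -(1/2)s^3 + 2s^2 - (3/2)s
  (-7)·L_3(s) = -(7/6)s^3 + (7/2)s^2 - (7/3)s
Adding term by term: -2s^3 + (15/2)s^2 - (15/2)s + 2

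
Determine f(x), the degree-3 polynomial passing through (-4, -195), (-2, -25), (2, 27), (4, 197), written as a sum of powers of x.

Newton's divided differences:
f[-4,-2] = (-25 - (-195)) / (-2 - (-4)) = 85
f[-2,2] = (27 - (-25)) / (2 - (-2)) = 13
f[2,4] = (197 - 27) / (4 - 2) = 85
f[-4,-2,2] = (13 - 85) / (2 - (-4)) = -12
f[-2,2,4] = (85 - 13) / (4 - (-2)) = 12
f[-4,-2,2,4] = (12 - (-12)) / (4 - (-4)) = 3
f(x) = -195 + 85·(x + 4) + (-12)·(x + 4)(x + 2) + 3·(x + 4)(x + 2)(x - 2)
Expanding: f(x) = 3x^3 + x + 1

f(x) = 3x^3 + x + 1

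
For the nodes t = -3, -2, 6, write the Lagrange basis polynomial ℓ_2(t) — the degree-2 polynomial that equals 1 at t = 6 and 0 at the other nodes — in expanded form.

ℓ_2(t) = (1/72)t^2 + (5/72)t + 1/12

ℓ_2(t) = (t + 3)(t + 2) / [(9)·(8)]
       = (t^2 + 5t + 6) / (72)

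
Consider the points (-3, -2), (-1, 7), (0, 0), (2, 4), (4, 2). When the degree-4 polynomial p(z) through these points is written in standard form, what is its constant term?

0

L_0(z) = (z + 1)z(z - 2)(z - 4) / [210] = (1/210)z^4 - (1/42)z^3 + (1/105)z^2 + (4/105)z
L_1(z) = (z + 3)z(z - 2)(z - 4) / [-30] = -(1/30)z^4 + (1/10)z^3 + (1/3)z^2 - (4/5)z
L_2(z) = (z + 3)(z + 1)(z - 2)(z - 4) / [24] = (1/24)z^4 - (1/12)z^3 - (13/24)z^2 + (7/12)z + 1
L_3(z) = (z + 3)(z + 1)z(z - 4) / [-60] = -(1/60)z^4 + (13/60)z^2 + (1/5)z
L_4(z) = (z + 3)(z + 1)z(z - 2) / [280] = (1/280)z^4 + (1/140)z^3 - (1/56)z^2 - (3/140)z
p(z) = (-2)·L_0 + 7·L_1 + 0·L_2 + 4·L_3 + 2·L_4
Only the constant term is needed; take it from each L_i and combine:
(-2)·(0) + 7·(0) + 0·(1) + 4·(0) + 2·(0) = 0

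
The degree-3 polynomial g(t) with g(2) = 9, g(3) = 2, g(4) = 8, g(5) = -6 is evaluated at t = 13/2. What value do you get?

L_0(13/2) = (7/2)·(5/2)·(3/2)/[(-1)·(-2)·(-3)] = -35/16
L_1(13/2) = (9/2)·(5/2)·(3/2)/[(1)·(-1)·(-2)] = 135/16
L_2(13/2) = (9/2)·(7/2)·(3/2)/[(2)·(1)·(-1)] = -189/16
L_3(13/2) = (9/2)·(7/2)·(5/2)/[(3)·(2)·(1)] = 105/16
Sum: 9·(-35/16) + 2·(135/16) + 8·(-189/16) + (-6)·(105/16) = -2187/16

-2187/16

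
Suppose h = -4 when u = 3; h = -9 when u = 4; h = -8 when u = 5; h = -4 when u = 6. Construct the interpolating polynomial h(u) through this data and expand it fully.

Newton's divided differences:
h[3,4] = (-9 - (-4)) / (4 - 3) = -5
h[4,5] = (-8 - (-9)) / (5 - 4) = 1
h[5,6] = (-4 - (-8)) / (6 - 5) = 4
h[3,4,5] = (1 - (-5)) / (5 - 3) = 3
h[4,5,6] = (4 - 1) / (6 - 4) = 3/2
h[3,4,5,6] = (3/2 - 3) / (6 - 3) = -1/2
h(u) = -4 + (-5)·(u - 3) + 3·(u - 3)(u - 4) + (-1/2)·(u - 3)(u - 4)(u - 5)
Expanding: h(u) = -(1/2)u^3 + 9u^2 - (99/2)u + 77

h(u) = -(1/2)u^3 + 9u^2 - (99/2)u + 77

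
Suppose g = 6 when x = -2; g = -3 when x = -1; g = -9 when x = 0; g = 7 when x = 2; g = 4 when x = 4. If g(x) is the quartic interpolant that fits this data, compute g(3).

33/2

Using Newton's divided-difference form:
g[-2,-1] = (-3 - 6) / (-1 - (-2)) = -9
g[-1,0] = (-9 - (-3)) / (0 - (-1)) = -6
g[0,2] = (7 - (-9)) / (2 - 0) = 8
g[2,4] = (4 - 7) / (4 - 2) = -3/2
g[-2,-1,0] = (-6 - (-9)) / (0 - (-2)) = 3/2
g[-1,0,2] = (8 - (-6)) / (2 - (-1)) = 14/3
g[0,2,4] = (-3/2 - 8) / (4 - 0) = -19/8
g[-2,-1,0,2] = (14/3 - 3/2) / (2 - (-2)) = 19/24
g[-1,0,2,4] = (-19/8 - 14/3) / (4 - (-1)) = -169/120
g[-2,-1,0,2,4] = (-169/120 - 19/24) / (4 - (-2)) = -11/30
g(3) = 6 + (-9)·(5) + (3/2)·(5)·(4) + (19/24)·(5)·(4)·(3) + (-11/30)·(5)·(4)·(3)·(1) = 33/2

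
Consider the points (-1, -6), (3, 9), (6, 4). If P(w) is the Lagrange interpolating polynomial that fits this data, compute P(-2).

L_0(-2) = (-5)·(-8)/[(-4)·(-7)] = 10/7
L_1(-2) = (-1)·(-8)/[(4)·(-3)] = -2/3
L_2(-2) = (-1)·(-5)/[(7)·(3)] = 5/21
Sum: (-6)·(10/7) + 9·(-2/3) + 4·(5/21) = -286/21

-286/21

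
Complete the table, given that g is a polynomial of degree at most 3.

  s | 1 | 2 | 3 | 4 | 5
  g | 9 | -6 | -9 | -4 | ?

The 4 known values determine g uniquely (degree ≤ 3).
L_0(5) = (3)·(2)·(1)/[(-1)·(-2)·(-3)] = -1
L_1(5) = (4)·(2)·(1)/[(1)·(-1)·(-2)] = 4
L_2(5) = (4)·(3)·(1)/[(2)·(1)·(-1)] = -6
L_3(5) = (4)·(3)·(2)/[(3)·(2)·(1)] = 4
Sum: 9·(-1) + (-6)·(4) + (-9)·(-6) + (-4)·(4) = 5

5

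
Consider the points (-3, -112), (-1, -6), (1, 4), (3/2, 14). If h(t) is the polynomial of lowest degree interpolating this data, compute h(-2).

Using Newton's divided-difference form:
h[-3,-1] = (-6 - (-112)) / (-1 - (-3)) = 53
h[-1,1] = (4 - (-6)) / (1 - (-1)) = 5
h[1,3/2] = (14 - 4) / (3/2 - 1) = 20
h[-3,-1,1] = (5 - 53) / (1 - (-3)) = -12
h[-1,1,3/2] = (20 - 5) / (3/2 - (-1)) = 6
h[-3,-1,1,3/2] = (6 - (-12)) / (3/2 - (-3)) = 4
h(-2) = -112 + 53·(1) + (-12)·(1)·(-1) + 4·(1)·(-1)·(-3) = -35

-35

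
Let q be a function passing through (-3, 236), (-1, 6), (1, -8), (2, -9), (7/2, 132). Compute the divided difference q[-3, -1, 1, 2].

-5

q[-3,-1] = (6 - 236) / (-1 - (-3)) = -115
q[-1,1] = (-8 - 6) / (1 - (-1)) = -7
q[1,2] = (-9 - (-8)) / (2 - 1) = -1
q[-3,-1,1] = (-7 - (-115)) / (1 - (-3)) = 27
q[-1,1,2] = (-1 - (-7)) / (2 - (-1)) = 2
q[-3,-1,1,2] = (2 - 27) / (2 - (-3)) = -5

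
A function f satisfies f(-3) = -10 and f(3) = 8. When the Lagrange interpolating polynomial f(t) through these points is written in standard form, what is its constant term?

L_0(t) = (t - 3) / [-6] = -(1/6)t + 1/2
L_1(t) = (t + 3) / [6] = (1/6)t + 1/2
f(t) = (-10)·L_0 + 8·L_1
Only the constant term is needed; take it from each L_i and combine:
(-10)·(1/2) + 8·(1/2) = -1

-1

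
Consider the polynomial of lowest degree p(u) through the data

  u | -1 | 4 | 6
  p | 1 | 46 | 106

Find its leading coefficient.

The leading coefficient equals the top divided difference p[-1,4,6].
p[-1,4] = (46 - 1) / (4 - (-1)) = 9
p[4,6] = (106 - 46) / (6 - 4) = 30
p[-1,4,6] = (30 - 9) / (6 - (-1)) = 3

3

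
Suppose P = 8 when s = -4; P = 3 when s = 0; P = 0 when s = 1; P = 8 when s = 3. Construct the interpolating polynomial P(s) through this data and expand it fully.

P(s) = (23/60)s^3 + (4/5)s^2 - (251/60)s + 3

Newton's divided differences:
P[-4,0] = (3 - 8) / (0 - (-4)) = -5/4
P[0,1] = (0 - 3) / (1 - 0) = -3
P[1,3] = (8 - 0) / (3 - 1) = 4
P[-4,0,1] = (-3 - (-5/4)) / (1 - (-4)) = -7/20
P[0,1,3] = (4 - (-3)) / (3 - 0) = 7/3
P[-4,0,1,3] = (7/3 - (-7/20)) / (3 - (-4)) = 23/60
P(s) = 8 + (-5/4)·(s + 4) + (-7/20)·(s + 4)s + (23/60)·(s + 4)s(s - 1)
Expanding: P(s) = (23/60)s^3 + (4/5)s^2 - (251/60)s + 3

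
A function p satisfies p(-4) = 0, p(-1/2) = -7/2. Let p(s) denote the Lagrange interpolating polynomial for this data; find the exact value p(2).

L_0(2) = (5/2)/[(-7/2)] = -5/7
L_1(2) = (6)/[(7/2)] = 12/7
Sum: 0 + (-7/2)·(12/7) = -6

-6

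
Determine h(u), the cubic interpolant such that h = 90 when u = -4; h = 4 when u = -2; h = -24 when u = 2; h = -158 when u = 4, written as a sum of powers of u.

Build the Lagrange basis polynomials:
L_0(u) = (u + 2)(u - 2)(u - 4) / [-96] = -(1/96)u^3 + (1/24)u^2 + (1/24)u - 1/6
L_1(u) = (u + 4)(u - 2)(u - 4) / [48] = (1/48)u^3 - (1/24)u^2 - (1/3)u + 2/3
L_2(u) = (u + 4)(u + 2)(u - 4) / [-48] = -(1/48)u^3 - (1/24)u^2 + (1/3)u + 2/3
L_3(u) = (u + 4)(u + 2)(u - 2) / [96] = (1/96)u^3 + (1/24)u^2 - (1/24)u - 1/6
h(u) = 90·L_0 + 4·L_1 + (-24)·L_2 + (-158)·L_3
  90·L_0(u) = -(15/16)u^3 + (15/4)u^2 + (15/4)u - 15
  4·L_1(u) = (1/12)u^3 - (1/6)u^2 - (4/3)u + 8/3
  (-24)·L_2(u) = (1/2)u^3 + u^2 - 8u - 16
  (-158)·L_3(u) = -(79/48)u^3 - (79/12)u^2 + (79/12)u + 79/3
Adding term by term: -2u^3 - 2u^2 + u - 2

h(u) = -2u^3 - 2u^2 + u - 2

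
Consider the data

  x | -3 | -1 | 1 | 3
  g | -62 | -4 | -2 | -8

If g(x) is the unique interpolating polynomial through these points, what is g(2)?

Using Newton's divided-difference form:
g[-3,-1] = (-4 - (-62)) / (-1 - (-3)) = 29
g[-1,1] = (-2 - (-4)) / (1 - (-1)) = 1
g[1,3] = (-8 - (-2)) / (3 - 1) = -3
g[-3,-1,1] = (1 - 29) / (1 - (-3)) = -7
g[-1,1,3] = (-3 - 1) / (3 - (-1)) = -1
g[-3,-1,1,3] = (-1 - (-7)) / (3 - (-3)) = 1
g(2) = -62 + 29·(5) + (-7)·(5)·(3) + 1·(5)·(3)·(1) = -7

-7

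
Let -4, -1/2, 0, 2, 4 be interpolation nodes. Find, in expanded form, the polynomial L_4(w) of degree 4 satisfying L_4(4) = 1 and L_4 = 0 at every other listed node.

L_4(w) = (1/288)w^4 + (5/576)w^3 - (7/288)w^2 - (1/72)w

L_4(w) = (w + 4)(w + 1/2)w(w - 2) / [(8)·(9/2)·(4)·(2)]
       = (w^4 + (5/2)w^3 - 7w^2 - 4w) / (288)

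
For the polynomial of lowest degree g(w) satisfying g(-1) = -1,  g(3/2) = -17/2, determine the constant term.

Build the Lagrange basis polynomials:
L_0(w) = (w - 3/2) / [-5/2] = -(2/5)w + 3/5
L_1(w) = (w + 1) / [5/2] = (2/5)w + 2/5
g(w) = (-1)·L_0 + (-17/2)·L_1
Only the constant term is needed; take it from each L_i and combine:
(-1)·(3/5) + (-17/2)·(2/5) = -4

-4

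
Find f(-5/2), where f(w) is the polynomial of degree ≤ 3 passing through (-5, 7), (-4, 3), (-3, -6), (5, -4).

Using Newton's divided-difference form:
f[-5,-4] = (3 - 7) / (-4 - (-5)) = -4
f[-4,-3] = (-6 - 3) / (-3 - (-4)) = -9
f[-3,5] = (-4 - (-6)) / (5 - (-3)) = 1/4
f[-5,-4,-3] = (-9 - (-4)) / (-3 - (-5)) = -5/2
f[-4,-3,5] = (1/4 - (-9)) / (5 - (-4)) = 37/36
f[-5,-4,-3,5] = (37/36 - (-5/2)) / (5 - (-5)) = 127/360
f(-5/2) = 7 + (-4)·(5/2) + (-5/2)·(5/2)·(3/2) + (127/360)·(5/2)·(3/2)·(1/2) = -2249/192

-2249/192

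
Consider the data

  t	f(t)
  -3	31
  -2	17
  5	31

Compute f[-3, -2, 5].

2

f[-3,-2] = (17 - 31) / (-2 - (-3)) = -14
f[-2,5] = (31 - 17) / (5 - (-2)) = 2
f[-3,-2,5] = (2 - (-14)) / (5 - (-3)) = 2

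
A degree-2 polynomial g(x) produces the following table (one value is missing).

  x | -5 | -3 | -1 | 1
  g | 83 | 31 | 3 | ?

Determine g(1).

-1

The 3 known values determine g uniquely (degree ≤ 2).
L_0(1) = (4)·(2)/[(-2)·(-4)] = 1
L_1(1) = (6)·(2)/[(2)·(-2)] = -3
L_2(1) = (6)·(4)/[(4)·(2)] = 3
Sum: 83·(1) + 31·(-3) + 3·(3) = -1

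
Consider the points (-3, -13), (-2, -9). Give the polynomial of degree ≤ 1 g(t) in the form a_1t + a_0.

Build the Lagrange basis polynomials:
L_0(t) = (t + 2) / [-1] = -t - 2
L_1(t) = (t + 3) / [1] = t + 3
g(t) = (-13)·L_0 + (-9)·L_1
  (-13)·L_0(t) = 13t + 26
  (-9)·L_1(t) = -9t - 27
Adding term by term: 4t - 1

g(t) = 4t - 1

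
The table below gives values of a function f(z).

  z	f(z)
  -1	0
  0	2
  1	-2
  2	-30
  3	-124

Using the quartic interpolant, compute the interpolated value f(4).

Evaluate each Lagrange basis at z = 4:
L_0(4) = (4)·(3)·(2)·(1)/[(-1)·(-2)·(-3)·(-4)] = 1
L_1(4) = (5)·(3)·(2)·(1)/[(1)·(-1)·(-2)·(-3)] = -5
L_2(4) = (5)·(4)·(2)·(1)/[(2)·(1)·(-1)·(-2)] = 10
L_3(4) = (5)·(4)·(3)·(1)/[(3)·(2)·(1)·(-1)] = -10
L_4(4) = (5)·(4)·(3)·(2)/[(4)·(3)·(2)·(1)] = 5
Sum: 0 + 2·(-5) + (-2)·(10) + (-30)·(-10) + (-124)·(5) = -350

-350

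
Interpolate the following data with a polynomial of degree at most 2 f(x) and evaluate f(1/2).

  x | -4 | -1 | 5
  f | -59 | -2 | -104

Evaluate each Lagrange basis at x = 1/2:
L_0(1/2) = (3/2)·(-9/2)/[(-3)·(-9)] = -1/4
L_1(1/2) = (9/2)·(-9/2)/[(3)·(-6)] = 9/8
L_2(1/2) = (9/2)·(3/2)/[(9)·(6)] = 1/8
Sum: (-59)·(-1/4) + (-2)·(9/8) + (-104)·(1/8) = -1/2

-1/2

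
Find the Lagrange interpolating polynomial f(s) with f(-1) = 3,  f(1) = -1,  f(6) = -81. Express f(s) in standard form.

f(s) = -2s^2 - 2s + 3

Build the Lagrange basis polynomials:
L_0(s) = (s - 1)(s - 6) / [14] = (1/14)s^2 - (1/2)s + 3/7
L_1(s) = (s + 1)(s - 6) / [-10] = -(1/10)s^2 + (1/2)s + 3/5
L_2(s) = (s + 1)(s - 1) / [35] = (1/35)s^2 - 1/35
f(s) = 3·L_0 + (-1)·L_1 + (-81)·L_2
  3·L_0(s) = (3/14)s^2 - (3/2)s + 9/7
  (-1)·L_1(s) = (1/10)s^2 - (1/2)s - 3/5
  (-81)·L_2(s) = -(81/35)s^2 + 81/35
Adding term by term: -2s^2 - 2s + 3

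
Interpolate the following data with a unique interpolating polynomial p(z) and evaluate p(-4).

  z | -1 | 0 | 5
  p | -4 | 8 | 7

-322/5

Evaluate each Lagrange basis at z = -4:
L_0(-4) = (-4)·(-9)/[(-1)·(-6)] = 6
L_1(-4) = (-3)·(-9)/[(1)·(-5)] = -27/5
L_2(-4) = (-3)·(-4)/[(6)·(5)] = 2/5
Sum: (-4)·(6) + 8·(-27/5) + 7·(2/5) = -322/5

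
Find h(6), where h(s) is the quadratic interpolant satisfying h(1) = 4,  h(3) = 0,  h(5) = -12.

Using Newton's divided-difference form:
h[1,3] = (0 - 4) / (3 - 1) = -2
h[3,5] = (-12 - 0) / (5 - 3) = -6
h[1,3,5] = (-6 - (-2)) / (5 - 1) = -1
h(6) = 4 + (-2)·(5) + (-1)·(5)·(3) = -21

-21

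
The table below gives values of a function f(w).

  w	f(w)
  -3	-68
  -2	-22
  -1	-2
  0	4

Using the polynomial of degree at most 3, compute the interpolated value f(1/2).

11/2

Using Newton's divided-difference form:
f[-3,-2] = (-22 - (-68)) / (-2 - (-3)) = 46
f[-2,-1] = (-2 - (-22)) / (-1 - (-2)) = 20
f[-1,0] = (4 - (-2)) / (0 - (-1)) = 6
f[-3,-2,-1] = (20 - 46) / (-1 - (-3)) = -13
f[-2,-1,0] = (6 - 20) / (0 - (-2)) = -7
f[-3,-2,-1,0] = (-7 - (-13)) / (0 - (-3)) = 2
f(1/2) = -68 + 46·(7/2) + (-13)·(7/2)·(5/2) + 2·(7/2)·(5/2)·(3/2) = 11/2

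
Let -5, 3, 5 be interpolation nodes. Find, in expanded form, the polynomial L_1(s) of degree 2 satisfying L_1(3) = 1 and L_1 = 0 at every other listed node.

L_1(s) = (s + 5)(s - 5) / [(8)·(-2)]
       = (s^2 - 25) / (-16)

L_1(s) = -(1/16)s^2 + 25/16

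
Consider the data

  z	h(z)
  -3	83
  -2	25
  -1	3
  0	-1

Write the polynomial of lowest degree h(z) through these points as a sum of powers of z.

h(z) = -3z^3 - z - 1

L_0(z) = (z + 2)(z + 1)z / [-6] = -(1/6)z^3 - (1/2)z^2 - (1/3)z
L_1(z) = (z + 3)(z + 1)z / [2] = (1/2)z^3 + 2z^2 + (3/2)z
L_2(z) = (z + 3)(z + 2)z / [-2] = -(1/2)z^3 - (5/2)z^2 - 3z
L_3(z) = (z + 3)(z + 2)(z + 1) / [6] = (1/6)z^3 + z^2 + (11/6)z + 1
h(z) = 83·L_0 + 25·L_1 + 3·L_2 + (-1)·L_3
  83·L_0(z) = -(83/6)z^3 - (83/2)z^2 - (83/3)z
  25·L_1(z) = (25/2)z^3 + 50z^2 + (75/2)z
  3·L_2(z) = -(3/2)z^3 - (15/2)z^2 - 9z
  (-1)·L_3(z) = -(1/6)z^3 - z^2 - (11/6)z - 1
Adding term by term: -3z^3 - z - 1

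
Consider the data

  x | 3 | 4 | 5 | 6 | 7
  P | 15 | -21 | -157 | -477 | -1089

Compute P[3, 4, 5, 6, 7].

P[3,4] = (-21 - 15) / (4 - 3) = -36
P[4,5] = (-157 - (-21)) / (5 - 4) = -136
P[5,6] = (-477 - (-157)) / (6 - 5) = -320
P[6,7] = (-1089 - (-477)) / (7 - 6) = -612
P[3,4,5] = (-136 - (-36)) / (5 - 3) = -50
P[4,5,6] = (-320 - (-136)) / (6 - 4) = -92
P[5,6,7] = (-612 - (-320)) / (7 - 5) = -146
P[3,4,5,6] = (-92 - (-50)) / (6 - 3) = -14
P[4,5,6,7] = (-146 - (-92)) / (7 - 4) = -18
P[3,4,5,6,7] = (-18 - (-14)) / (7 - 3) = -1

-1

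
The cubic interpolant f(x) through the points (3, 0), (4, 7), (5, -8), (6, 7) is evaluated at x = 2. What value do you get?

L_0(2) = (-2)·(-3)·(-4)/[(-1)·(-2)·(-3)] = 4
L_1(2) = (-1)·(-3)·(-4)/[(1)·(-1)·(-2)] = -6
L_2(2) = (-1)·(-2)·(-4)/[(2)·(1)·(-1)] = 4
L_3(2) = (-1)·(-2)·(-3)/[(3)·(2)·(1)] = -1
Sum: 0 + 7·(-6) + (-8)·(4) + 7·(-1) = -81

-81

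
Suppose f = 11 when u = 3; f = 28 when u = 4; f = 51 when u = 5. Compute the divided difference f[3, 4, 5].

3

f[3,4] = (28 - 11) / (4 - 3) = 17
f[4,5] = (51 - 28) / (5 - 4) = 23
f[3,4,5] = (23 - 17) / (5 - 3) = 3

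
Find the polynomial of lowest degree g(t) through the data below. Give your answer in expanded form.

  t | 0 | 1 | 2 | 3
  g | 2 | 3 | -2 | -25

g(t) = -2t^3 + 3t^2 + 2

L_0(t) = (t - 1)(t - 2)(t - 3) / [-6] = -(1/6)t^3 + t^2 - (11/6)t + 1
L_1(t) = t(t - 2)(t - 3) / [2] = (1/2)t^3 - (5/2)t^2 + 3t
L_2(t) = t(t - 1)(t - 3) / [-2] = -(1/2)t^3 + 2t^2 - (3/2)t
L_3(t) = t(t - 1)(t - 2) / [6] = (1/6)t^3 - (1/2)t^2 + (1/3)t
g(t) = 2·L_0 + 3·L_1 + (-2)·L_2 + (-25)·L_3
  2·L_0(t) = -(1/3)t^3 + 2t^2 - (11/3)t + 2
  3·L_1(t) = (3/2)t^3 - (15/2)t^2 + 9t
  (-2)·L_2(t) = t^3 - 4t^2 + 3t
  (-25)·L_3(t) = -(25/6)t^3 + (25/2)t^2 - (25/3)t
Adding term by term: -2t^3 + 3t^2 + 2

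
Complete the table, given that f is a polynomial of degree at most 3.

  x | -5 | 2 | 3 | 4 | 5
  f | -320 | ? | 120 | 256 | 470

The 4 known values determine f uniquely (degree ≤ 3).
Evaluate each Lagrange basis at x = 2:
L_0(2) = (-1)·(-2)·(-3)/[(-8)·(-9)·(-10)] = 1/120
L_1(2) = (7)·(-2)·(-3)/[(8)·(-1)·(-2)] = 21/8
L_2(2) = (7)·(-1)·(-3)/[(9)·(1)·(-1)] = -7/3
L_3(2) = (7)·(-1)·(-2)/[(10)·(2)·(1)] = 7/10
Sum: (-320)·(1/120) + 120·(21/8) + 256·(-7/3) + 470·(7/10) = 44

44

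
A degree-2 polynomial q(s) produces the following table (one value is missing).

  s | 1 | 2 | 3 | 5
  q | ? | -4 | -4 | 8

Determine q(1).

0

The 3 known values determine q uniquely (degree ≤ 2).
Evaluate each Lagrange basis at s = 1:
L_0(1) = (-2)·(-4)/[(-1)·(-3)] = 8/3
L_1(1) = (-1)·(-4)/[(1)·(-2)] = -2
L_2(1) = (-1)·(-2)/[(3)·(2)] = 1/3
Sum: (-4)·(8/3) + (-4)·(-2) + 8·(1/3) = 0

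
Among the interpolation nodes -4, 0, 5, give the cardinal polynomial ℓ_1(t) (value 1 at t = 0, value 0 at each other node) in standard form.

ℓ_1(t) = -(1/20)t^2 + (1/20)t + 1

ℓ_1(t) = (t + 4)(t - 5) / [(4)·(-5)]
       = (t^2 - t - 20) / (-20)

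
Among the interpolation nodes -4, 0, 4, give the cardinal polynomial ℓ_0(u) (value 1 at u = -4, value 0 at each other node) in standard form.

ℓ_0(u) = (1/32)u^2 - (1/8)u

ℓ_0(u) = u(u - 4) / [(-4)·(-8)]
       = (u^2 - 4u) / (32)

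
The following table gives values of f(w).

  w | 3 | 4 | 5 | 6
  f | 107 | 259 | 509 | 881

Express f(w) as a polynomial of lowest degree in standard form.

f(w) = 4w^3 + w^2 - 3w - 1

Newton's divided differences:
f[3,4] = (259 - 107) / (4 - 3) = 152
f[4,5] = (509 - 259) / (5 - 4) = 250
f[5,6] = (881 - 509) / (6 - 5) = 372
f[3,4,5] = (250 - 152) / (5 - 3) = 49
f[4,5,6] = (372 - 250) / (6 - 4) = 61
f[3,4,5,6] = (61 - 49) / (6 - 3) = 4
f(w) = 107 + 152·(w - 3) + 49·(w - 3)(w - 4) + 4·(w - 3)(w - 4)(w - 5)
Expanding: f(w) = 4w^3 + w^2 - 3w - 1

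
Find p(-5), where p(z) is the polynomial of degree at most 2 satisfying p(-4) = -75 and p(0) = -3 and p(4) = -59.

L_0(-5) = (-5)·(-9)/[(-4)·(-8)] = 45/32
L_1(-5) = (-1)·(-9)/[(4)·(-4)] = -9/16
L_2(-5) = (-1)·(-5)/[(8)·(4)] = 5/32
Sum: (-75)·(45/32) + (-3)·(-9/16) + (-59)·(5/32) = -113

-113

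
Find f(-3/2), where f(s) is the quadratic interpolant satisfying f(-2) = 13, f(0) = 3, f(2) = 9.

9

Using Newton's divided-difference form:
f[-2,0] = (3 - 13) / (0 - (-2)) = -5
f[0,2] = (9 - 3) / (2 - 0) = 3
f[-2,0,2] = (3 - (-5)) / (2 - (-2)) = 2
f(-3/2) = 13 + (-5)·(1/2) + 2·(1/2)·(-3/2) = 9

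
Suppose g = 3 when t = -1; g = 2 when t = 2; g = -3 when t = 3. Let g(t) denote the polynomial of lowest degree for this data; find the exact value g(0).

Evaluate each Lagrange basis at t = 0:
L_0(0) = (-2)·(-3)/[(-3)·(-4)] = 1/2
L_1(0) = (1)·(-3)/[(3)·(-1)] = 1
L_2(0) = (1)·(-2)/[(4)·(1)] = -1/2
Sum: 3·(1/2) + 2·(1) + (-3)·(-1/2) = 5

5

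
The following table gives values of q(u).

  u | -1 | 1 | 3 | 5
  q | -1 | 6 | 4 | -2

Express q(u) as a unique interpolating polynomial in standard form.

q(u) = (5/48)u^3 - (23/16)u^2 + (163/48)u + 63/16

L_0(u) = (u - 1)(u - 3)(u - 5) / [-48] = -(1/48)u^3 + (3/16)u^2 - (23/48)u + 5/16
L_1(u) = (u + 1)(u - 3)(u - 5) / [16] = (1/16)u^3 - (7/16)u^2 + (7/16)u + 15/16
L_2(u) = (u + 1)(u - 1)(u - 5) / [-16] = -(1/16)u^3 + (5/16)u^2 + (1/16)u - 5/16
L_3(u) = (u + 1)(u - 1)(u - 3) / [48] = (1/48)u^3 - (1/16)u^2 - (1/48)u + 1/16
q(u) = (-1)·L_0 + 6·L_1 + 4·L_2 + (-2)·L_3
  (-1)·L_0(u) = (1/48)u^3 - (3/16)u^2 + (23/48)u - 5/16
  6·L_1(u) = (3/8)u^3 - (21/8)u^2 + (21/8)u + 45/8
  4·L_2(u) = -(1/4)u^3 + (5/4)u^2 + (1/4)u - 5/4
  (-2)·L_3(u) = -(1/24)u^3 + (1/8)u^2 + (1/24)u - 1/8
Adding term by term: (5/48)u^3 - (23/16)u^2 + (163/48)u + 63/16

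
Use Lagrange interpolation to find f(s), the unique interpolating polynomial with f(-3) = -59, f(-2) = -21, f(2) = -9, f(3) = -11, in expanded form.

Build the Lagrange basis polynomials:
L_0(s) = (s + 2)(s - 2)(s - 3) / [-30] = -(1/30)s^3 + (1/10)s^2 + (2/15)s - 2/5
L_1(s) = (s + 3)(s - 2)(s - 3) / [20] = (1/20)s^3 - (1/10)s^2 - (9/20)s + 9/10
L_2(s) = (s + 3)(s + 2)(s - 3) / [-20] = -(1/20)s^3 - (1/10)s^2 + (9/20)s + 9/10
L_3(s) = (s + 3)(s + 2)(s - 2) / [30] = (1/30)s^3 + (1/10)s^2 - (2/15)s - 2/5
f(s) = (-59)·L_0 + (-21)·L_1 + (-9)·L_2 + (-11)·L_3
  (-59)·L_0(s) = (59/30)s^3 - (59/10)s^2 - (118/15)s + 118/5
  (-21)·L_1(s) = -(21/20)s^3 + (21/10)s^2 + (189/20)s - 189/10
  (-9)·L_2(s) = (9/20)s^3 + (9/10)s^2 - (81/20)s - 81/10
  (-11)·L_3(s) = -(11/30)s^3 - (11/10)s^2 + (22/15)s + 22/5
Adding term by term: s^3 - 4s^2 - s + 1

f(s) = s^3 - 4s^2 - s + 1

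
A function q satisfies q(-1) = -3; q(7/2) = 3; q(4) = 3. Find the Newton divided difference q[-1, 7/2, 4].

-4/15

q[-1,7/2] = (3 - (-3)) / (7/2 - (-1)) = 4/3
q[7/2,4] = (3 - 3) / (4 - 7/2) = 0
q[-1,7/2,4] = (0 - 4/3) / (4 - (-1)) = -4/15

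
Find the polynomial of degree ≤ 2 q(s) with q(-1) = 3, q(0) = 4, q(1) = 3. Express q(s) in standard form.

Newton's divided differences:
q[-1,0] = (4 - 3) / (0 - (-1)) = 1
q[0,1] = (3 - 4) / (1 - 0) = -1
q[-1,0,1] = (-1 - 1) / (1 - (-1)) = -1
q(s) = 3 + 1·(s + 1) + (-1)·(s + 1)s
Expanding: q(s) = -s^2 + 4

q(s) = -s^2 + 4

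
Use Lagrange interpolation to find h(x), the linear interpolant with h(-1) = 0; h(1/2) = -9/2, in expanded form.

h(x) = -3x - 3

L_0(x) = (x - 1/2) / [-3/2] = -(2/3)x + 1/3
L_1(x) = (x + 1) / [3/2] = (2/3)x + 2/3
h(x) = 0·L_0 + (-9/2)·L_1
  0·L_0(x) = 0
  (-9/2)·L_1(x) = -3x - 3
Adding term by term: -3x - 3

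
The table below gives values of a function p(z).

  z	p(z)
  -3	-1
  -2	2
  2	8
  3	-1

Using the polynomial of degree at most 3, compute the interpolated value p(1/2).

173/16

Evaluate each Lagrange basis at z = 1/2:
L_0(1/2) = (5/2)·(-3/2)·(-5/2)/[(-1)·(-5)·(-6)] = -5/16
L_1(1/2) = (7/2)·(-3/2)·(-5/2)/[(1)·(-4)·(-5)] = 21/32
L_2(1/2) = (7/2)·(5/2)·(-5/2)/[(5)·(4)·(-1)] = 35/32
L_3(1/2) = (7/2)·(5/2)·(-3/2)/[(6)·(5)·(1)] = -7/16
Sum: (-1)·(-5/16) + 2·(21/32) + 8·(35/32) + (-1)·(-7/16) = 173/16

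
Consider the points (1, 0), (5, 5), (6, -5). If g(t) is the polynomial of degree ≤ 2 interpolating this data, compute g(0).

Evaluate each Lagrange basis at t = 0:
L_0(0) = (-5)·(-6)/[(-4)·(-5)] = 3/2
L_1(0) = (-1)·(-6)/[(4)·(-1)] = -3/2
L_2(0) = (-1)·(-5)/[(5)·(1)] = 1
Sum: 0 + 5·(-3/2) + (-5)·(1) = -25/2

-25/2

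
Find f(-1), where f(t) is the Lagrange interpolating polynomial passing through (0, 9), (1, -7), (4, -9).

98/3

Evaluate each Lagrange basis at t = -1:
L_0(-1) = (-2)·(-5)/[(-1)·(-4)] = 5/2
L_1(-1) = (-1)·(-5)/[(1)·(-3)] = -5/3
L_2(-1) = (-1)·(-2)/[(4)·(3)] = 1/6
Sum: 9·(5/2) + (-7)·(-5/3) + (-9)·(1/6) = 98/3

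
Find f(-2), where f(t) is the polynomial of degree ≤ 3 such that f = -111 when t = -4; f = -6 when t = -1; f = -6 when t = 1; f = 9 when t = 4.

-21

Evaluate each Lagrange basis at t = -2:
L_0(-2) = (-1)·(-3)·(-6)/[(-3)·(-5)·(-8)] = 3/20
L_1(-2) = (2)·(-3)·(-6)/[(3)·(-2)·(-5)] = 6/5
L_2(-2) = (2)·(-1)·(-6)/[(5)·(2)·(-3)] = -2/5
L_3(-2) = (2)·(-1)·(-3)/[(8)·(5)·(3)] = 1/20
Sum: (-111)·(3/20) + (-6)·(6/5) + (-6)·(-2/5) + 9·(1/20) = -21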